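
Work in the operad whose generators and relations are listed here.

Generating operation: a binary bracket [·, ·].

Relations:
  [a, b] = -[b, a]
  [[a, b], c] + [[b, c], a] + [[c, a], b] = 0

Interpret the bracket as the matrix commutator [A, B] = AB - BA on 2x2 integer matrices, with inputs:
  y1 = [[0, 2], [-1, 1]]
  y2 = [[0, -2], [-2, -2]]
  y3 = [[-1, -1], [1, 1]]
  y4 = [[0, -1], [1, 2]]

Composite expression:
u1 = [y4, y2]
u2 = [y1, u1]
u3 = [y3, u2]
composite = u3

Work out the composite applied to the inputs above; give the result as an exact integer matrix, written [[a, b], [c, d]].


[[32, 48], [-16, -32]]

[y4, y2] = [[4, 6], [-2, -4]]
[y1, [y4, y2]] = [[2, -22], [-10, -2]]
[y3, [y1, [y4, y2]]] = [[32, 48], [-16, -32]]


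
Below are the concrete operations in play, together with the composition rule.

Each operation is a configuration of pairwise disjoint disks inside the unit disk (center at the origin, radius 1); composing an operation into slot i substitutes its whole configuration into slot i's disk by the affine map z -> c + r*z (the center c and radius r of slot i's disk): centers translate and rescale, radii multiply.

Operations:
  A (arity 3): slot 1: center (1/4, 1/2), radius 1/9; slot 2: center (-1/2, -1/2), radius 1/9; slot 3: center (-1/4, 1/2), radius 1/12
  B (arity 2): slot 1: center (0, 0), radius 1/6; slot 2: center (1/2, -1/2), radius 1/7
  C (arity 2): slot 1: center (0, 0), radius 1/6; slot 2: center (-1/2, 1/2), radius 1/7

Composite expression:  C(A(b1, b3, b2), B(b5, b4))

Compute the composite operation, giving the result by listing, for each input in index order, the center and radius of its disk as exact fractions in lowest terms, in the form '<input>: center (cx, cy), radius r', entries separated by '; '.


b1: center (1/24, 1/12), radius 1/54; b2: center (-1/24, 1/12), radius 1/72; b3: center (-1/12, -1/12), radius 1/54; b4: center (-3/7, 3/7), radius 1/49; b5: center (-1/2, 1/2), radius 1/42

Below C, radii multiply path by path; the b-disk centers shift.
for b1, the 2-step affine chain lands on center (1/24, 1/12), radius 1/54
for b3, the 2-step affine chain lands on center (-1/12, -1/12), radius 1/54
for b2, the 2-step affine chain lands on center (-1/24, 1/12), radius 1/72
for b5, the 2-step affine chain lands on center (-1/2, 1/2), radius 1/42
for b4, the 2-step affine chain lands on center (-3/7, 3/7), radius 1/49


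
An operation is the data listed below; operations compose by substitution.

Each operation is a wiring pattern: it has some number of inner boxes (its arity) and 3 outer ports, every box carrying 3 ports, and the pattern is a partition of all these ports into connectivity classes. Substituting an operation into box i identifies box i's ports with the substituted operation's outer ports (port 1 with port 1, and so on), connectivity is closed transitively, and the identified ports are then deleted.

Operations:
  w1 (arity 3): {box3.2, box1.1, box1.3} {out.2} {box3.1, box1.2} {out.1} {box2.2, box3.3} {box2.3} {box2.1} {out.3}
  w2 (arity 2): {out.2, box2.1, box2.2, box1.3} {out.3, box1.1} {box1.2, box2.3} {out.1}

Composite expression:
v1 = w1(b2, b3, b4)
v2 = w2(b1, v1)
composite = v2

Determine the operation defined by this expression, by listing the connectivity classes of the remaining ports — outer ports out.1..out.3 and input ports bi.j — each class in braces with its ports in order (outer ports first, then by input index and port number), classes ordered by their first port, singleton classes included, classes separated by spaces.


{out.1} {out.2, b1.3} {out.3, b1.1} {b1.2} {b2.1, b2.3, b4.2} {b2.2, b4.1} {b3.1} {b3.2, b4.3} {b3.3}

Connectivity passes through glued w2-boundaries; trace each wire chain.
stage w1: inputs (b2, b3, b4), connectivity {out.1} {out.2} {out.3} {b2.1, b2.3, b4.2} {b2.2, b4.1} {b3.1} {b3.2, b4.3} {b3.3}, out.j its boundary
stage w2: inputs (b1, b2, b3, b4), connectivity {out.1} {out.2, b1.3} {out.3, b1.1} {b1.2} {b2.1, b2.3, b4.2} {b2.2, b4.1} {b3.1} {b3.2, b4.3} {b3.3}, out.j its boundary


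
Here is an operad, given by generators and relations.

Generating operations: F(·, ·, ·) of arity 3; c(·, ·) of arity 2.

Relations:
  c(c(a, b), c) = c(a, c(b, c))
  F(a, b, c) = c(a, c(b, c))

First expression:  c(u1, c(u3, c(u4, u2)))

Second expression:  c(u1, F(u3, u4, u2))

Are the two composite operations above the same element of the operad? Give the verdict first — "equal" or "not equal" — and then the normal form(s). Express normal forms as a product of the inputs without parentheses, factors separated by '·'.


Normal form of the first expression: u1 · u3 · u4 · u2
Normal form of the second expression: u1 · u3 · u4 · u2
Same normal form: equal.

equal; both compose to u1 · u3 · u4 · u2


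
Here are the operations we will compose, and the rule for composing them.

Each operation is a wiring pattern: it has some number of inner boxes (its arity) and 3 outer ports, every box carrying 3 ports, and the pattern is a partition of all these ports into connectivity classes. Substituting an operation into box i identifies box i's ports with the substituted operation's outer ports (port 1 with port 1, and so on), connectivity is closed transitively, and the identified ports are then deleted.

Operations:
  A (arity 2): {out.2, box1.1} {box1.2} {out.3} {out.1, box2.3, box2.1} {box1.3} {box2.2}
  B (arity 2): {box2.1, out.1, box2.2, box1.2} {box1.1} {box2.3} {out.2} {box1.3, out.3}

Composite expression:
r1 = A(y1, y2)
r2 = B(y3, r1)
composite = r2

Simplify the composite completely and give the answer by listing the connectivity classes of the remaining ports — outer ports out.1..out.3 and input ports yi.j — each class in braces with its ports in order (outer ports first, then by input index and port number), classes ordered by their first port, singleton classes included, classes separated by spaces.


{out.1, y1.1, y2.1, y2.3, y3.2} {out.2} {out.3, y3.3} {y1.2} {y1.3} {y2.2} {y3.1}

Two ports join when wires chain via B-identified ports.
through A, on inputs (y1, y2): {out.1, y2.1, y2.3} {out.2, y1.1} {out.3} {y1.2} {y1.3} {y2.2} (out.j = stage outer ports)
through B, on inputs (y3, y1, y2): {out.1, y1.1, y2.1, y2.3, y3.2} {out.2} {out.3, y3.3} {y1.2} {y1.3} {y2.2} {y3.1} (out.j = stage outer ports)


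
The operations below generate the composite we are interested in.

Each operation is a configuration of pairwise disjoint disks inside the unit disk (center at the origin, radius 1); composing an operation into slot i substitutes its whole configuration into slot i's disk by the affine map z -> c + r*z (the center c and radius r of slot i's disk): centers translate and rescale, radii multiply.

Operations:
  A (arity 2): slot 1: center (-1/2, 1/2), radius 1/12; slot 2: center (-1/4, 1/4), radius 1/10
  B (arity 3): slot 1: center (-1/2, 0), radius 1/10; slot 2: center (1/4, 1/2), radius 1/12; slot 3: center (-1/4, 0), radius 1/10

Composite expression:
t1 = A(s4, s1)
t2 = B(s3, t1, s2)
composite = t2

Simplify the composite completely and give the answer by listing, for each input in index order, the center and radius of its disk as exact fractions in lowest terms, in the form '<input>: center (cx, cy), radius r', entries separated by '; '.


s1: center (11/48, 25/48), radius 1/120; s2: center (-1/4, 0), radius 1/10; s3: center (-1/2, 0), radius 1/10; s4: center (5/24, 13/24), radius 1/144

Affine substitution under B: radii multiply and s-centers shift.
for s3, the 1-step affine chain lands on center (-1/2, 0), radius 1/10
for s4, the 2-step affine chain lands on center (5/24, 13/24), radius 1/144
for s1, the 2-step affine chain lands on center (11/48, 25/48), radius 1/120
for s2, the 1-step affine chain lands on center (-1/4, 0), radius 1/10


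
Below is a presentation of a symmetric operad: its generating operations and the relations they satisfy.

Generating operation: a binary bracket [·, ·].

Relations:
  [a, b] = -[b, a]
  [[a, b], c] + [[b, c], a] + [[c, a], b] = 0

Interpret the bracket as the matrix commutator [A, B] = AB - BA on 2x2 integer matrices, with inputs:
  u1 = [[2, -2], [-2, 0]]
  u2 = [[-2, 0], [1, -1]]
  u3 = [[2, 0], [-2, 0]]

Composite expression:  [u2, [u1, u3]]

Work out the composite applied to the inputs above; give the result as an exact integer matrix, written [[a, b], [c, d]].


[[-4, -4], [8, 4]]

[u1, u3] = [[4, 4], [0, -4]]
[u2, [u1, u3]] = [[-4, -4], [8, 4]]


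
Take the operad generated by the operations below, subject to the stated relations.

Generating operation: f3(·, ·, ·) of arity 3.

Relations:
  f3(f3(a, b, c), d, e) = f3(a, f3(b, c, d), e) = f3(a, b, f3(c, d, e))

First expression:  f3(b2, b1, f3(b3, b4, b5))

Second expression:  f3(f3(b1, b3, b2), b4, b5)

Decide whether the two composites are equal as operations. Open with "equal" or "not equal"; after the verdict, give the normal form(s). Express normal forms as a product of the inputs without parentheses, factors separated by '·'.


not equal: they reduce to b2 · b1 · b3 · b4 · b5 and b1 · b3 · b2 · b4 · b5

The first composite normalizes to b2 · b1 · b3 · b4 · b5
The second composite normalizes to b1 · b3 · b2 · b4 · b5
Distinct normal forms: not equal.


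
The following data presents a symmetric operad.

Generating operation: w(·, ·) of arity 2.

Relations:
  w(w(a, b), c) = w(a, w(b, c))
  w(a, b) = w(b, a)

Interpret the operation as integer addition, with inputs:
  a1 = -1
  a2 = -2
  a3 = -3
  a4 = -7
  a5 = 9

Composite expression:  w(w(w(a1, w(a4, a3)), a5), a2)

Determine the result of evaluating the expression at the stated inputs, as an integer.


-4

w(a4, a3) = -10
w(a1, w(a4, a3)) = -11
w(w(a1, w(a4, a3)), a5) = -2
w(w(w(a1, w(a4, a3)), a5), a2) = -4


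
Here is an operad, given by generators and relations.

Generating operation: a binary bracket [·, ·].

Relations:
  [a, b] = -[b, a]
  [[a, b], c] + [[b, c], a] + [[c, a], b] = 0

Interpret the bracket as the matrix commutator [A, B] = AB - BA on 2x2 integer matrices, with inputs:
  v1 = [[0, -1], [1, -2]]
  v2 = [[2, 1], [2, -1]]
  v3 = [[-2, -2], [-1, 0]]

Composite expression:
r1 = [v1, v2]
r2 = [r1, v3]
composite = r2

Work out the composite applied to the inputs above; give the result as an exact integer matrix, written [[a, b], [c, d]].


[v1, v2] = [[-3, 5], [-1, 3]]
[[v1, v2], v3] = [[-7, 22], [-4, 7]]

[[-7, 22], [-4, 7]]


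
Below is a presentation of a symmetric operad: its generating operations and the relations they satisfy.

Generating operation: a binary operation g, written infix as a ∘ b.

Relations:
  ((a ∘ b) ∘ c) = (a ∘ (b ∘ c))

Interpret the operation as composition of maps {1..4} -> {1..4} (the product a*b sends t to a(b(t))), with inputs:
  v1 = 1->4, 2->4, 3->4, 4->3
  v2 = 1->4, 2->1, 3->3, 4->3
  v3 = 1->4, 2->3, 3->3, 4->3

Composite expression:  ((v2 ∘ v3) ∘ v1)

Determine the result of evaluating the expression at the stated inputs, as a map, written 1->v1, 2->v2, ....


1->3, 2->3, 3->3, 4->3


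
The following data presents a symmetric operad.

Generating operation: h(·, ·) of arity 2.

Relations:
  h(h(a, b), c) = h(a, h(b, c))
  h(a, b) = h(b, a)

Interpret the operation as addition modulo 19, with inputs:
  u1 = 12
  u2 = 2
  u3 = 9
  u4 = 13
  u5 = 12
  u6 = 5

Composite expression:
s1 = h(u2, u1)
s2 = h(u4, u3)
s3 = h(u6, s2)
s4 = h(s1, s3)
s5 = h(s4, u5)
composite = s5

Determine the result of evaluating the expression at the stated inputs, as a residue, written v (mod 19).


h(u2, u1) = 14
h(u4, u3) = 3
h(u6, h(u4, u3)) = 8
h(h(u2, u1), h(u6, h(u4, u3))) = 3
h(h(h(u2, u1), h(u6, h(u4, u3))), u5) = 15

15 (mod 19)


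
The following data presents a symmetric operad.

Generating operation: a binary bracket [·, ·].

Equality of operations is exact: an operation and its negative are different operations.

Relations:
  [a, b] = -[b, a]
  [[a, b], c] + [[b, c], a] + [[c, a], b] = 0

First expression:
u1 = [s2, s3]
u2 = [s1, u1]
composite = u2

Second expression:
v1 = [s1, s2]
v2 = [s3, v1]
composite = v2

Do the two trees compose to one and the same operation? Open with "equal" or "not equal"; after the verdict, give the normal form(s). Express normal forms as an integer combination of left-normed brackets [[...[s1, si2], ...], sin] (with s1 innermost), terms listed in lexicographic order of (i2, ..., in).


not equal — first [[s1, s2], s3] - [[s1, s3], s2], second -[[s1, s2], s3]


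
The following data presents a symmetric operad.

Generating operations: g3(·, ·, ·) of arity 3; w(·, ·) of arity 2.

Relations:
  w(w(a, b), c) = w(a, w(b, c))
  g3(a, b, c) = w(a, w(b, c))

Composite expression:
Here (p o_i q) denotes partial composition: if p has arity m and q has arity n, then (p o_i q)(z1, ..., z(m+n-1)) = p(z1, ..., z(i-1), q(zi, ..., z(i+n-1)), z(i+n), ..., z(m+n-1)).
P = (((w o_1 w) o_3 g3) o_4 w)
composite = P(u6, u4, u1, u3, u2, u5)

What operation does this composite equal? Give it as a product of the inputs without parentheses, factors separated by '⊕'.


u6 ⊕ u4 ⊕ u1 ⊕ u3 ⊕ u2 ⊕ u5

All parenthesizations of w agree; list the u-inputs left to right.
w(u6, u4) reduces to u6 ⊕ u4
w(u3, u2) reduces to u3 ⊕ u2
g3(u1, w(u3, u2), u5) reduces to u1 ⊕ u3 ⊕ u2 ⊕ u5
w(w(u6, u4), g3(u1, w(u3, u2), u5)) reduces to u6 ⊕ u4 ⊕ u1 ⊕ u3 ⊕ u2 ⊕ u5


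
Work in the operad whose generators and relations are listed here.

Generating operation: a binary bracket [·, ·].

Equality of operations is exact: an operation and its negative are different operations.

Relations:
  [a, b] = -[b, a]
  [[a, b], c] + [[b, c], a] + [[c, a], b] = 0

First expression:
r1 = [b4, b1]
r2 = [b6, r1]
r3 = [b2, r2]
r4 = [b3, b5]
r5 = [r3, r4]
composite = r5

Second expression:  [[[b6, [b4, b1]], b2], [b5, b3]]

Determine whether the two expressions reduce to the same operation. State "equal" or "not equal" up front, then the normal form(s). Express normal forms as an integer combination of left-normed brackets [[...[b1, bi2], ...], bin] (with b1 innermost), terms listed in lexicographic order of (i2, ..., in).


equal — both sides give -[[[[[b1, b4], b6], b2], b3], b5] + [[[[[b1, b4], b6], b2], b5], b3]

Reducing the first expression gives -[[[[[b1, b4], b6], b2], b3], b5] + [[[[[b1, b4], b6], b2], b5], b3]
Reducing the second expression gives -[[[[[b1, b4], b6], b2], b3], b5] + [[[[[b1, b4], b6], b2], b5], b3]
Identical normal forms: equal.


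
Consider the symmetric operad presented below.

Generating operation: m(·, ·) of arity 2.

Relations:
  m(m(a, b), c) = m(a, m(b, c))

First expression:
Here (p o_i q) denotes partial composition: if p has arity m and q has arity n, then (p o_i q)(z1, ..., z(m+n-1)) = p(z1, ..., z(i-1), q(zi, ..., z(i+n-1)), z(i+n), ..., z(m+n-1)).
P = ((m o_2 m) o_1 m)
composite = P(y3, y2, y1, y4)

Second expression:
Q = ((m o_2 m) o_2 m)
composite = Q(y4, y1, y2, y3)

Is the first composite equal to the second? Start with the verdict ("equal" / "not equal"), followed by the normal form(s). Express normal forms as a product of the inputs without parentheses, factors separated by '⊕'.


not equal; the first gives y3 ⊕ y2 ⊕ y1 ⊕ y4 and the second y4 ⊕ y1 ⊕ y2 ⊕ y3


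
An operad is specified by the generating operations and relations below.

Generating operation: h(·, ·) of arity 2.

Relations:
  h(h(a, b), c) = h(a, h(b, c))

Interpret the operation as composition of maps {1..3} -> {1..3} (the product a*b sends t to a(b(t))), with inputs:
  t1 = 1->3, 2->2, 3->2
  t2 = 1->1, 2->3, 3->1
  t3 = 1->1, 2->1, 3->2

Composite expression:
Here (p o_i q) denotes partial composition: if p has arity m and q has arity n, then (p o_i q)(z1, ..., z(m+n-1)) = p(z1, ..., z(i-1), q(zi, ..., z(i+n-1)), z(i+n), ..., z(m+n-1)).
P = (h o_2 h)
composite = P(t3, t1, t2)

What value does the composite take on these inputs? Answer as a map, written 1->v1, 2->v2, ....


1->2, 2->1, 3->2

h(t1, t2) = 1->3, 2->2, 3->3
h(t3, h(t1, t2)) = 1->2, 2->1, 3->2


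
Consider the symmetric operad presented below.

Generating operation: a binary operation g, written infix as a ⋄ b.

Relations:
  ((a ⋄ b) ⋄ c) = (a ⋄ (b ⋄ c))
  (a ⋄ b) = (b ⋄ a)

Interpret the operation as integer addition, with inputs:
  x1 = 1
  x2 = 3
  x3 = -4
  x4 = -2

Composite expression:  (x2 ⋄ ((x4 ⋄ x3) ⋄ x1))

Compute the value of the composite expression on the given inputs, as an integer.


(x4 ⋄ x3) = -6
((x4 ⋄ x3) ⋄ x1) = -5
(x2 ⋄ ((x4 ⋄ x3) ⋄ x1)) = -2

-2


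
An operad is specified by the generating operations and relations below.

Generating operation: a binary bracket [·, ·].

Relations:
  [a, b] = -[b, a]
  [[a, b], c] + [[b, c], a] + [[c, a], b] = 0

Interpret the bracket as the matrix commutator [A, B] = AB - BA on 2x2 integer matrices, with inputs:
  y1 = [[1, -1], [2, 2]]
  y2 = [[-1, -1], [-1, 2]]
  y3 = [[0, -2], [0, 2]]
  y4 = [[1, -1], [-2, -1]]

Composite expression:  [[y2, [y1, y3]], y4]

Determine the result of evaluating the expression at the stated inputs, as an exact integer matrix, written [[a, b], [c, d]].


[y1, y3] = [[4, 0], [-4, -4]]
[y2, [y1, y3]] = [[4, 8], [-20, -4]]
[[y2, [y1, y3]], y4] = [[-36, -24], [-24, 36]]

[[-36, -24], [-24, 36]]


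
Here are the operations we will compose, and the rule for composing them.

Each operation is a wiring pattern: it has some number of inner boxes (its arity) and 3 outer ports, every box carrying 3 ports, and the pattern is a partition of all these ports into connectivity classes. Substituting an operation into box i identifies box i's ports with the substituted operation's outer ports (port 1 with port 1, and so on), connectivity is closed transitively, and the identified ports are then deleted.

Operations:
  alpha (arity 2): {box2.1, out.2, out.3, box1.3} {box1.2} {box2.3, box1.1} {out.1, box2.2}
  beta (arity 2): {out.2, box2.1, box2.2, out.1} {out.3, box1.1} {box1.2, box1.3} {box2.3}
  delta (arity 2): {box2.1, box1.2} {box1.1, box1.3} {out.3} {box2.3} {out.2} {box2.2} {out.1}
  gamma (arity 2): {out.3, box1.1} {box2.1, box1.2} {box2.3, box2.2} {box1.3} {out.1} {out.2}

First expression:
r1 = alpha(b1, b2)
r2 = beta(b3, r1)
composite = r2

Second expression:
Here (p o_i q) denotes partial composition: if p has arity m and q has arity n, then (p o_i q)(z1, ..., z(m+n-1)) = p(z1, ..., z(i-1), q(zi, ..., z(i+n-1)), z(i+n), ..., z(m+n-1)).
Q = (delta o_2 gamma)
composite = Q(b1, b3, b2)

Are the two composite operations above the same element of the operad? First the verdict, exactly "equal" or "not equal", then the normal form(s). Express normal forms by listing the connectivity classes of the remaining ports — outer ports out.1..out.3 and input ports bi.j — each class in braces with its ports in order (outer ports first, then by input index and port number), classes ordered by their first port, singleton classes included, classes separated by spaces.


not equal — first {out.1, out.2, b1.3, b2.1, b2.2} {out.3, b3.1} {b1.1, b2.3} {b1.2} {b3.2, b3.3}, second {out.1} {out.2} {out.3} {b1.1, b1.3} {b1.2} {b2.1, b3.2} {b2.2, b2.3} {b3.1} {b3.3}


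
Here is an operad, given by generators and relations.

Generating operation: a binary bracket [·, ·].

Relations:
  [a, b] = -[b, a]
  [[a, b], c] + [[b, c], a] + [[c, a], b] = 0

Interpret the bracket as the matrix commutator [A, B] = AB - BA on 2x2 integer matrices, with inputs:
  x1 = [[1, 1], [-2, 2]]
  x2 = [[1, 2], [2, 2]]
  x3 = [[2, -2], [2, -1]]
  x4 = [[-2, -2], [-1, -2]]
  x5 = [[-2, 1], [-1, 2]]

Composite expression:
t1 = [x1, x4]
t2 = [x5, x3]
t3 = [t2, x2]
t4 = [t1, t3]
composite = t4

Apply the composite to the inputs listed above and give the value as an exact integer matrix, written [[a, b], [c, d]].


[x1, x4] = [[-5, 2], [-1, 5]]
[x5, x3] = [[0, 5], [5, 0]]
[[x5, x3], x2] = [[0, 5], [-5, 0]]
[[x1, x4], [[x5, x3], x2]] = [[-5, -50], [-50, 5]]

[[-5, -50], [-50, 5]]


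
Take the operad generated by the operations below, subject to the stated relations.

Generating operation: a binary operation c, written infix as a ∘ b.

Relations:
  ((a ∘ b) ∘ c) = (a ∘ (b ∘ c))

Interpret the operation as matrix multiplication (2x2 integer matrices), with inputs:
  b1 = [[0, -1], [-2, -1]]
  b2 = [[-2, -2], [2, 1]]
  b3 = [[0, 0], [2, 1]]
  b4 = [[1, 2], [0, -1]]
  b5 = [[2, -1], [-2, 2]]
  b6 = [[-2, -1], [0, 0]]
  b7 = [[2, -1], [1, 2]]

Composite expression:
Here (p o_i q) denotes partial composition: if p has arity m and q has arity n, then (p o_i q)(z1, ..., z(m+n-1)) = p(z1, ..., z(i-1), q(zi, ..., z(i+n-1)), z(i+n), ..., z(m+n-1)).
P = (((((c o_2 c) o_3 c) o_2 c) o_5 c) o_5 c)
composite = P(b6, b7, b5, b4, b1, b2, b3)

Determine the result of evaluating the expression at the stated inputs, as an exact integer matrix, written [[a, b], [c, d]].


[[-130, -65], [0, 0]]

(b7 ∘ b5) = [[6, -4], [-2, 3]]
(b1 ∘ b2) = [[-2, -1], [2, 3]]
((b1 ∘ b2) ∘ b3) = [[-2, -1], [6, 3]]
(b4 ∘ ((b1 ∘ b2) ∘ b3)) = [[10, 5], [-6, -3]]
((b7 ∘ b5) ∘ (b4 ∘ ((b1 ∘ b2) ∘ b3))) = [[84, 42], [-38, -19]]
(b6 ∘ ((b7 ∘ b5) ∘ (b4 ∘ ((b1 ∘ b2) ∘ b3)))) = [[-130, -65], [0, 0]]


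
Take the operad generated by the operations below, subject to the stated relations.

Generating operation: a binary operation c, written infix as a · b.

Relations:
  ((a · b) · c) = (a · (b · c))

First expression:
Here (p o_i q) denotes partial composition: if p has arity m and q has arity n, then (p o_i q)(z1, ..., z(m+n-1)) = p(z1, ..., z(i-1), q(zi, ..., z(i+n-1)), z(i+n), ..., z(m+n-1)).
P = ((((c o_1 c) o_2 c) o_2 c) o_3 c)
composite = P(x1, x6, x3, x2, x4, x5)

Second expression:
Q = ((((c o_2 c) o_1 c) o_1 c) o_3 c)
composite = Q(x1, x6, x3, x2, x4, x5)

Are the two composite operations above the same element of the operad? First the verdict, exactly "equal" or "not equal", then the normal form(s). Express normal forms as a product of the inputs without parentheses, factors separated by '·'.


The first expression, normalized: x1 · x6 · x3 · x2 · x4 · x5
The second expression, normalized: x1 · x6 · x3 · x2 · x4 · x5
Both agree, so they are equal.

equal; both compose to x1 · x6 · x3 · x2 · x4 · x5


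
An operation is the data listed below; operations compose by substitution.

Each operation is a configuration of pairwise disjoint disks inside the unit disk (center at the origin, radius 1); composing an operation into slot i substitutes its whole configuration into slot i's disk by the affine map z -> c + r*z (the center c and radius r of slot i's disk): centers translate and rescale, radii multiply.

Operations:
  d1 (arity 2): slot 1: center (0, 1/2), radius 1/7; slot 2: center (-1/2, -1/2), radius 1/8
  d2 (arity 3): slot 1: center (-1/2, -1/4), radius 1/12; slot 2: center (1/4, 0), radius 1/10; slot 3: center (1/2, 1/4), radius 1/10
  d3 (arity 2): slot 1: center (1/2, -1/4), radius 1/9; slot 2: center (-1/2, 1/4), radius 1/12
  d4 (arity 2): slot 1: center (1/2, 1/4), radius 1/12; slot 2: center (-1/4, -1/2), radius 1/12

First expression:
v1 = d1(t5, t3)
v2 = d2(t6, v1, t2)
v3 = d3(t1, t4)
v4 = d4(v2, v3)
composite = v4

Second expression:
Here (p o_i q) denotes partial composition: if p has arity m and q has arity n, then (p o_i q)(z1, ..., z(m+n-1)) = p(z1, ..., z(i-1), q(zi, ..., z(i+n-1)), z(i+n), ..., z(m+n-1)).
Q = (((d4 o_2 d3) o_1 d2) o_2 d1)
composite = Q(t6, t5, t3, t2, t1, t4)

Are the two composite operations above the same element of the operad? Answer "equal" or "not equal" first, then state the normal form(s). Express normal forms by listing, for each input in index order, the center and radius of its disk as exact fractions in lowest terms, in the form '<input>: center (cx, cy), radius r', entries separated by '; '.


Normal form of the first expression: t1: center (-5/24, -25/48), radius 1/108; t2: center (13/24, 13/48), radius 1/120; t3: center (31/60, 59/240), radius 1/960; t4: center (-7/24, -23/48), radius 1/144; t5: center (25/48, 61/240), radius 1/840; t6: center (11/24, 11/48), radius 1/144
Normal form of the second expression: t1: center (-5/24, -25/48), radius 1/108; t2: center (13/24, 13/48), radius 1/120; t3: center (31/60, 59/240), radius 1/960; t4: center (-7/24, -23/48), radius 1/144; t5: center (25/48, 61/240), radius 1/840; t6: center (11/24, 11/48), radius 1/144
One common form — equal.

equal: each reduces to t1: center (-5/24, -25/48), radius 1/108; t2: center (13/24, 13/48), radius 1/120; t3: center (31/60, 59/240), radius 1/960; t4: center (-7/24, -23/48), radius 1/144; t5: center (25/48, 61/240), radius 1/840; t6: center (11/24, 11/48), radius 1/144


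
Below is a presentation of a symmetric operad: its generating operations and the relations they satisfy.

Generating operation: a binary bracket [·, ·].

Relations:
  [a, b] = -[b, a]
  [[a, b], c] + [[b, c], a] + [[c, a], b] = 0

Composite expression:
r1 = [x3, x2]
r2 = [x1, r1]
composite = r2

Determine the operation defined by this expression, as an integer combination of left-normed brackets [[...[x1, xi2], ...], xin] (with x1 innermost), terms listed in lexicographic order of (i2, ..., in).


Expand each bracket as ab - ba; the x1-initial words give the coefficients.
Composite bracket: [x1, [x3, x2]]
The bracket unfolds into 4 signed words via [a, b] = ab - ba (2^2 = 4).
Collect the words opening with x1:
  x1x2x3 appears with sign -1, giving the term -[[x1, x2], x3]
  x1x3x2 appears with sign +1, giving the term +[[x1, x3], x2]

-[[x1, x2], x3] + [[x1, x3], x2]


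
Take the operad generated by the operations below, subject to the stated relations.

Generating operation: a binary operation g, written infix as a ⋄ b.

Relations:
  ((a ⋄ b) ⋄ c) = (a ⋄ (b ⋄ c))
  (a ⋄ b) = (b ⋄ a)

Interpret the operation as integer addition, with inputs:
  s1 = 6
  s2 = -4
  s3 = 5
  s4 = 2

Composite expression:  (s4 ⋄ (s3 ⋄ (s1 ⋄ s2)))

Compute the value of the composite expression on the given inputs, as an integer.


9

(s1 ⋄ s2) = 2
(s3 ⋄ (s1 ⋄ s2)) = 7
(s4 ⋄ (s3 ⋄ (s1 ⋄ s2))) = 9


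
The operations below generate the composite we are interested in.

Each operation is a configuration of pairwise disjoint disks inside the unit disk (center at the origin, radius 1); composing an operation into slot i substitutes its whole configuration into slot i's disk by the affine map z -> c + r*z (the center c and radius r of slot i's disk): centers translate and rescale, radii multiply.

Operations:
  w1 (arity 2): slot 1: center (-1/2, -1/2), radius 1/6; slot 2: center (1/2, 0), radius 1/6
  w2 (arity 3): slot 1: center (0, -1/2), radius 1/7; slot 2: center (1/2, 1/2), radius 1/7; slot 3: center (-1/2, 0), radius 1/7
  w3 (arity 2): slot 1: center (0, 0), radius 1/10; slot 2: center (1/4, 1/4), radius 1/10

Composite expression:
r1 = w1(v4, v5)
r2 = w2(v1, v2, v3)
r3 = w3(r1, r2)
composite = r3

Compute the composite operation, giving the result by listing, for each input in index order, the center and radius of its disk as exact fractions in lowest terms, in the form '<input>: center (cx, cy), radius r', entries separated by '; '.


v1: center (1/4, 1/5), radius 1/70; v2: center (3/10, 3/10), radius 1/70; v3: center (1/5, 1/4), radius 1/70; v4: center (-1/20, -1/20), radius 1/60; v5: center (1/20, 0), radius 1/60

Affine substitution under w3: radii multiply and v-centers shift.
for v4, the 2-step affine chain lands on center (-1/20, -1/20), radius 1/60
for v5, the 2-step affine chain lands on center (1/20, 0), radius 1/60
for v1, the 2-step affine chain lands on center (1/4, 1/5), radius 1/70
for v2, the 2-step affine chain lands on center (3/10, 3/10), radius 1/70
for v3, the 2-step affine chain lands on center (1/5, 1/4), radius 1/70


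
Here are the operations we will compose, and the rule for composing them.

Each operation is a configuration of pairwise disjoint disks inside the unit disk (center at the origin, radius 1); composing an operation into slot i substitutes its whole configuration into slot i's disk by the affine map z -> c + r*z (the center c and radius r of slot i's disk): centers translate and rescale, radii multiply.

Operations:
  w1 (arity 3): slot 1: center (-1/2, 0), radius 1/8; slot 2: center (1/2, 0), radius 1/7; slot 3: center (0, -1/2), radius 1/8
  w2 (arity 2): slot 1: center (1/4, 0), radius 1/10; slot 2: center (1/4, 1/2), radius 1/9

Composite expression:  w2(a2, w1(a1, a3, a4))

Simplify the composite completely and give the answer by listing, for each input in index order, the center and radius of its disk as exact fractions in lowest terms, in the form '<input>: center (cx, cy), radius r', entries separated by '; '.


a1: center (7/36, 1/2), radius 1/72; a2: center (1/4, 0), radius 1/10; a3: center (11/36, 1/2), radius 1/63; a4: center (1/4, 4/9), radius 1/72

Below w2, radii multiply path by path; the a-disk centers shift.
a2 passes through 1 substitution, ending at center (1/4, 0), radius 1/10
a1 passes through 2 substitutions, ending at center (7/36, 1/2), radius 1/72
a3 passes through 2 substitutions, ending at center (11/36, 1/2), radius 1/63
a4 passes through 2 substitutions, ending at center (1/4, 4/9), radius 1/72


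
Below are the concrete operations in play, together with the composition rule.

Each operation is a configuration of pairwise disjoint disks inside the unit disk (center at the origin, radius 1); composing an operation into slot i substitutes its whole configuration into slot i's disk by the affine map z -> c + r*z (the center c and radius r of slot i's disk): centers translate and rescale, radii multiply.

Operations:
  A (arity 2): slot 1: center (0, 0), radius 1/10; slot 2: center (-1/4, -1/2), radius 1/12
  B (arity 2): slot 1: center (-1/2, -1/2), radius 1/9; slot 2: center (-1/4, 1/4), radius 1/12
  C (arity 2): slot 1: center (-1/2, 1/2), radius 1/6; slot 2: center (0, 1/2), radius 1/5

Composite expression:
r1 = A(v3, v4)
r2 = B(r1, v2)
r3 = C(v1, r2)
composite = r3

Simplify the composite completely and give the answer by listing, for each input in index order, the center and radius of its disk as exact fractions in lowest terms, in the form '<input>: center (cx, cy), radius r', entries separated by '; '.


Below C, radii multiply path by path; the v-disk centers shift.
for v1, the 1-step affine chain lands on center (-1/2, 1/2), radius 1/6
for v3, the 3-step affine chain lands on center (-1/10, 2/5), radius 1/450
for v4, the 3-step affine chain lands on center (-19/180, 7/18), radius 1/540
for v2, the 2-step affine chain lands on center (-1/20, 11/20), radius 1/60

v1: center (-1/2, 1/2), radius 1/6; v2: center (-1/20, 11/20), radius 1/60; v3: center (-1/10, 2/5), radius 1/450; v4: center (-19/180, 7/18), radius 1/540


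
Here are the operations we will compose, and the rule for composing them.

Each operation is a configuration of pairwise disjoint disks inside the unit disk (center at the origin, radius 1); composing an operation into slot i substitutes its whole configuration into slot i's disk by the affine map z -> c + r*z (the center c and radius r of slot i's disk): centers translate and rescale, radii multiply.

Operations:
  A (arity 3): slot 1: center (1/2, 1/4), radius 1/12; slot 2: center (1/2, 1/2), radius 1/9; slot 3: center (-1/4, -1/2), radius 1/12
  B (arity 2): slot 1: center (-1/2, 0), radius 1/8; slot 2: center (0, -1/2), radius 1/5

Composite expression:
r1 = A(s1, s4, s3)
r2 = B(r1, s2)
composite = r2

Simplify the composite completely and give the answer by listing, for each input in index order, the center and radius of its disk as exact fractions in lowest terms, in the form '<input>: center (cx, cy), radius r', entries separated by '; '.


s1: center (-7/16, 1/32), radius 1/96; s2: center (0, -1/2), radius 1/5; s3: center (-17/32, -1/16), radius 1/96; s4: center (-7/16, 1/16), radius 1/72

Each s-disk chains the slot maps above it in B; radii multiply.
tracing s1 down its 2-map path: center (-7/16, 1/32), radius 1/96
tracing s4 down its 2-map path: center (-7/16, 1/16), radius 1/72
tracing s3 down its 2-map path: center (-17/32, -1/16), radius 1/96
tracing s2 down its 1-map path: center (0, -1/2), radius 1/5


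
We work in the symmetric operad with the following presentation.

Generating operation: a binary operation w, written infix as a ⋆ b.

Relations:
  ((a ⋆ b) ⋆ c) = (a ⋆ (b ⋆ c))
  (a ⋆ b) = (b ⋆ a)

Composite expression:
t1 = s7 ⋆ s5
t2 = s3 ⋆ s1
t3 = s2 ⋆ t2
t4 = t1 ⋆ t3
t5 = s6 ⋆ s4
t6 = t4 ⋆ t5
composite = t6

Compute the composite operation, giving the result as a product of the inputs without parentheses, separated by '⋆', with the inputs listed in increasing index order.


s1 ⋆ s2 ⋆ s3 ⋆ s4 ⋆ s5 ⋆ s6 ⋆ s7

With w associative and commutative, the s-input set is all that matters.
(s7 ⋆ s5) flattens to s7 ⋆ s5
(s3 ⋆ s1) flattens to s3 ⋆ s1
(s2 ⋆ (s3 ⋆ s1)) flattens to s2 ⋆ s3 ⋆ s1
((s7 ⋆ s5) ⋆ (s2 ⋆ (s3 ⋆ s1))) flattens to s7 ⋆ s5 ⋆ s2 ⋆ s3 ⋆ s1
(s6 ⋆ s4) flattens to s6 ⋆ s4
(((s7 ⋆ s5) ⋆ (s2 ⋆ (s3 ⋆ s1))) ⋆ (s6 ⋆ s4)) flattens to s7 ⋆ s5 ⋆ s2 ⋆ s3 ⋆ s1 ⋆ s6 ⋆ s4
commutativity sorts the factors: s1 ⋆ s2 ⋆ s3 ⋆ s4 ⋆ s5 ⋆ s6 ⋆ s7


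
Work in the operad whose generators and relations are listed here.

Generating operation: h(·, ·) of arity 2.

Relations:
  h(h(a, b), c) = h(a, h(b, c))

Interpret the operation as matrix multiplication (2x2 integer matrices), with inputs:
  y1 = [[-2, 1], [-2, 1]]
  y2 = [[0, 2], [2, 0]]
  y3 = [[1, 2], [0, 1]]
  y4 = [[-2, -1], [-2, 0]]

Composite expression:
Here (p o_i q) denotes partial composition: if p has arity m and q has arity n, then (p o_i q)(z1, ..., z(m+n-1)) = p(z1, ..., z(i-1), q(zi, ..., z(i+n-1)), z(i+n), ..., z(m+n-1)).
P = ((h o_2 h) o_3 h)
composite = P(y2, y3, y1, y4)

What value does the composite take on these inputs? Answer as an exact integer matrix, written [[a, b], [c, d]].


[[4, 4], [12, 12]]

h(y1, y4) = [[2, 2], [2, 2]]
h(y3, h(y1, y4)) = [[6, 6], [2, 2]]
h(y2, h(y3, h(y1, y4))) = [[4, 4], [12, 12]]


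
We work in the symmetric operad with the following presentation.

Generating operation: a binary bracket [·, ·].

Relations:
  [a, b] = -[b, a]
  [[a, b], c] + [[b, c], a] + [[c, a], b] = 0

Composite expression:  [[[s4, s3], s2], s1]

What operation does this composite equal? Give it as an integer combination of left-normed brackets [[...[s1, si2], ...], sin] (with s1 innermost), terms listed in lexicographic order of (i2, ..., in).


In the tensor algebra, words opening s1 carry the s1-anchored form.
Composite bracket: [[[s4, s3], s2], s1]
Under [a, b] = ab - ba we get 8 signed associative words (2^3 = 8).
Only words starting with s1 matter:
  the word s1s2s3s4 carries sign -1 and contributes -[[[s1, s2], s3], s4]
  the word s1s2s4s3 carries sign +1 and contributes +[[[s1, s2], s4], s3]
  the word s1s3s4s2 carries sign +1 and contributes +[[[s1, s3], s4], s2]
  the word s1s4s3s2 carries sign -1 and contributes -[[[s1, s4], s3], s2]

-[[[s1, s2], s3], s4] + [[[s1, s2], s4], s3] + [[[s1, s3], s4], s2] - [[[s1, s4], s3], s2]


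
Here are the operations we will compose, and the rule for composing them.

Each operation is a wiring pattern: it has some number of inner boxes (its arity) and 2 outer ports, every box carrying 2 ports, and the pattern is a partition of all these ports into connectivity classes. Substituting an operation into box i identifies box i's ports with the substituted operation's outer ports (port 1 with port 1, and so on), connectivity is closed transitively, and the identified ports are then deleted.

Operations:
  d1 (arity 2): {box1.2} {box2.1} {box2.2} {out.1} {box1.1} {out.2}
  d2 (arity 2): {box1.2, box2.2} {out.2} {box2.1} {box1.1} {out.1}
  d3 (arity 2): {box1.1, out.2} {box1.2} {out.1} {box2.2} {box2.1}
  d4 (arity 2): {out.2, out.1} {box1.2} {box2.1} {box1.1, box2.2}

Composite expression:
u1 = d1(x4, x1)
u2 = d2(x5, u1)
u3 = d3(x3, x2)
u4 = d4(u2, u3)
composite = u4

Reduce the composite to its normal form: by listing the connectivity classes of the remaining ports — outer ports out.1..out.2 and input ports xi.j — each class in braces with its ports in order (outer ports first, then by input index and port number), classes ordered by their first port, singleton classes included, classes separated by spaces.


{out.1, out.2} {x1.1} {x1.2} {x2.1} {x2.2} {x3.1} {x3.2} {x4.1} {x4.2} {x5.1} {x5.2}

Substituting into d4 glues patterns; closure does the rest.
composing d1 on (x4, x1), with out.j its own outer ports: {out.1} {out.2} {x1.1} {x1.2} {x4.1} {x4.2}
composing d2 on (x5, x4, x1), with out.j its own outer ports: {out.1} {out.2} {x1.1} {x1.2} {x4.1} {x4.2} {x5.1} {x5.2}
composing d3 on (x3, x2), with out.j its own outer ports: {out.1} {out.2, x3.1} {x2.1} {x2.2} {x3.2}
composing d4 on (x5, x4, x1, x3, x2), with out.j its own outer ports: {out.1, out.2} {x1.1} {x1.2} {x2.1} {x2.2} {x3.1} {x3.2} {x4.1} {x4.2} {x5.1} {x5.2}


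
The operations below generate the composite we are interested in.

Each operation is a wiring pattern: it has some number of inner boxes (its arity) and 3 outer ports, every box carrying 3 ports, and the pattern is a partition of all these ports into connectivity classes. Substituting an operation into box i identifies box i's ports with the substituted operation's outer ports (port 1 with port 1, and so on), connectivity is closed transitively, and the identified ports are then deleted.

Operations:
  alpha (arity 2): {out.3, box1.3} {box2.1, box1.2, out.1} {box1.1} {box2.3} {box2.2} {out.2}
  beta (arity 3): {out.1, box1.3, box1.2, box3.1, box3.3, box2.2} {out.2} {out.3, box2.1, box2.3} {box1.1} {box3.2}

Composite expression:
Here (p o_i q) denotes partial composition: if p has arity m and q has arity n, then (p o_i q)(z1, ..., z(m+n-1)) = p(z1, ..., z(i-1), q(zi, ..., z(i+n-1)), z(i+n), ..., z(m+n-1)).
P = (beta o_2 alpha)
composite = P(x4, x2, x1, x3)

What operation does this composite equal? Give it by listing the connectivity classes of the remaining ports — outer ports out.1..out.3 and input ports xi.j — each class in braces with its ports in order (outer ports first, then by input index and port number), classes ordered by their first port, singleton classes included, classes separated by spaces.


{out.1, x3.1, x3.3, x4.2, x4.3} {out.2} {out.3, x1.1, x2.2, x2.3} {x1.2} {x1.3} {x2.1} {x3.2} {x4.1}

Substituting into beta glues patterns; closure does the rest.
stage alpha: inputs (x2, x1), connectivity {out.1, x1.1, x2.2} {out.2} {out.3, x2.3} {x1.2} {x1.3} {x2.1}, out.j its boundary
stage beta: inputs (x4, x2, x1, x3), connectivity {out.1, x3.1, x3.3, x4.2, x4.3} {out.2} {out.3, x1.1, x2.2, x2.3} {x1.2} {x1.3} {x2.1} {x3.2} {x4.1}, out.j its boundary


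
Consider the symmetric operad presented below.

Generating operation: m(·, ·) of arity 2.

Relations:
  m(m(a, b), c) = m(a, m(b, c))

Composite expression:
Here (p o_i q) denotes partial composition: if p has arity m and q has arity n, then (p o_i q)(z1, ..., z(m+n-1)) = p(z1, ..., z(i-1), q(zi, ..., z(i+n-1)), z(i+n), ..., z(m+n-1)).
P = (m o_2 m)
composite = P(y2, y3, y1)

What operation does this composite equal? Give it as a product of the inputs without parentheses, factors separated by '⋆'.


y2 ⋆ y3 ⋆ y1


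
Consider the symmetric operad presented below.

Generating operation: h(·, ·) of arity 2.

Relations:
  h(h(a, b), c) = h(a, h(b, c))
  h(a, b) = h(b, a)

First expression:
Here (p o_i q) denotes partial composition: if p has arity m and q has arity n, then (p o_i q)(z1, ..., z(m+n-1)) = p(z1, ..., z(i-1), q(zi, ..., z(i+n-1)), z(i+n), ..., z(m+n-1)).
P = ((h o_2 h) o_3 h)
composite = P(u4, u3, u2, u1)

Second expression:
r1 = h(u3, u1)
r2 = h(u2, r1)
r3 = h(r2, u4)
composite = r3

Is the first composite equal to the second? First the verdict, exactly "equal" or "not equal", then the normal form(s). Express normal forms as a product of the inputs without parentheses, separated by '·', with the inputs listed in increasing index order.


The first composite normalizes to u1 · u2 · u3 · u4
The second composite normalizes to u1 · u2 · u3 · u4
The normal forms match — equal.

equal; both compose to u1 · u2 · u3 · u4


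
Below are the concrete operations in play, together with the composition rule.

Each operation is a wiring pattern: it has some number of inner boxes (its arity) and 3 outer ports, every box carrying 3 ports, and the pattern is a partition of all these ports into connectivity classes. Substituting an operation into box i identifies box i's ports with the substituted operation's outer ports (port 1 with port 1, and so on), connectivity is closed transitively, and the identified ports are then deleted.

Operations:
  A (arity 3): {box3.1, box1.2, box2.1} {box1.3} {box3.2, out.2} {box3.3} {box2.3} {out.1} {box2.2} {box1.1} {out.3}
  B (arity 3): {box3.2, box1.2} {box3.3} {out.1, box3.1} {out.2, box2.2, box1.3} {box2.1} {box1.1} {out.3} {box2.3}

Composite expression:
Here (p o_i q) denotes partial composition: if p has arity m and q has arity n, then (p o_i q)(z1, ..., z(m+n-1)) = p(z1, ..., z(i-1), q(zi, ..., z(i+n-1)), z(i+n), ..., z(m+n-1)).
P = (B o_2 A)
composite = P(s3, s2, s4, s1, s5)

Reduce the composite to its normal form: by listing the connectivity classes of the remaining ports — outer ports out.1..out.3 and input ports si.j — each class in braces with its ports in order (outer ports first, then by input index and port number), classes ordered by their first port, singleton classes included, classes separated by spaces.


Reachability decides: close wires over B-identified ports.
through A, on inputs (s2, s4, s1): {out.1} {out.2, s1.2} {out.3} {s1.1, s2.2, s4.1} {s1.3} {s2.1} {s2.3} {s4.2} {s4.3} (out.j = stage outer ports)
through B, on inputs (s3, s2, s4, s1, s5): {out.1, s5.1} {out.2, s1.2, s3.3} {out.3} {s1.1, s2.2, s4.1} {s1.3} {s2.1} {s2.3} {s3.1} {s3.2, s5.2} {s4.2} {s4.3} {s5.3} (out.j = stage outer ports)

{out.1, s5.1} {out.2, s1.2, s3.3} {out.3} {s1.1, s2.2, s4.1} {s1.3} {s2.1} {s2.3} {s3.1} {s3.2, s5.2} {s4.2} {s4.3} {s5.3}
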